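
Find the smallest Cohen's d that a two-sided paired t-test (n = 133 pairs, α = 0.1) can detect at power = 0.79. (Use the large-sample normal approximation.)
d ≈ 0.21

Minimum detectable effect (paired t-test, normal approximation):
d = (z_{α/2} + z_β) / √n
d = (1.645 + 0.806) / √133
d = 2.451 / 11.533
d ≈ 0.21

By Cohen's convention (0.2 small / 0.5 medium / 0.8 large): small effect.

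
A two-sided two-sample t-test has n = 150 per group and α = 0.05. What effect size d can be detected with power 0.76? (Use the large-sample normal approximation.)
d ≈ 0.31

Minimum detectable effect (two-sample t-test, normal approximation):
d = (z_{α/2} + z_β) / √(n/2)
d = (1.960 + 0.706) / √(150/2)
d = 2.666 / 8.660
d ≈ 0.31

By Cohen's convention (0.2 small / 0.5 medium / 0.8 large): small effect.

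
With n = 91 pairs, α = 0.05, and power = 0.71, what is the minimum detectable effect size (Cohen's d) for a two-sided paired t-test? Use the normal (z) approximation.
d ≈ 0.26

Minimum detectable effect (paired t-test, normal approximation):
d = (z_{α/2} + z_β) / √n
d = (1.960 + 0.553) / √91
d = 2.513 / 9.539
d ≈ 0.26

By Cohen's convention (0.2 small / 0.5 medium / 0.8 large): small effect.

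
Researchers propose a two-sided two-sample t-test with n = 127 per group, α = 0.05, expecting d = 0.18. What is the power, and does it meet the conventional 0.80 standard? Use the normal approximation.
Power ≈ 0.30; the study is underpowered (power < 0.80)

Power calculation (two-sample t-test, normal approximation):
z_β = d · √(n/2) - z_{α/2}
z_β = 0.18 · √(127/2) - 1.960
z_β = 0.18 · 7.969 - 1.960
z_β = -0.526

Power = Φ(z_β) = Φ(-0.526) ≈ 0.300

Effect size d = 0.18 is very small by Cohen's convention (0.2/0.5/0.8).

Threshold: power ≥ 0.80 is conventionally adequate.
Power ≈ 0.30 → the study is underpowered (power < 0.80).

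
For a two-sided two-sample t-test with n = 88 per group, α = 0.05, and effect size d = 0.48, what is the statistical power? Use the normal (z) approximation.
Power ≈ 0.89

Power calculation (two-sample t-test, normal approximation):
z_β = d · √(n/2) - z_{α/2}
z_β = 0.48 · √(88/2) - 1.960
z_β = 0.48 · 6.633 - 1.960
z_β = 1.224

Power = Φ(z_β) = Φ(1.224) ≈ 0.890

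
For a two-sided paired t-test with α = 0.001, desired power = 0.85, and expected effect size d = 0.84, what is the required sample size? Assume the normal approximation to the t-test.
n = 27 pairs

Sample size formula (paired t-test, normal approximation):
n = ((z_{α/2} + z_β) / d)²

z_{α/2} = 3.291 (for α = 0.001, two-sided)
z_β = 1.036 (for power = 0.85)
d = 0.84

n = ((3.291 + 1.036) / 0.84)²
n = (5.151)²
n ≈ 26.53
Round up to the next whole number: n = 27 pairs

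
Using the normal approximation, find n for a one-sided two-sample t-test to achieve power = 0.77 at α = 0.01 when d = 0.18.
n = 580 per group

Sample size formula (two-sample t-test, normal approximation):
n = 2 · ((z_α + z_β) / d)²

z_α = 2.326 (for α = 0.01, one-sided)
z_β = 0.739 (for power = 0.77)
d = 0.18

n = 2 · ((2.326 + 0.739) / 0.18)²
n = 2 · (17.028)²
n ≈ 579.91
Round up to the next whole number: n = 580 per group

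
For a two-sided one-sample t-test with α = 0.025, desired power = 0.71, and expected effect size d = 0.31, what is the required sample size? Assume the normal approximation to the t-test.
n = 82

Sample size formula (one-sample t-test, normal approximation):
n = ((z_{α/2} + z_β) / d)²

z_{α/2} = 2.241 (for α = 0.025, two-sided)
z_β = 0.553 (for power = 0.71)
d = 0.31

n = ((2.241 + 0.553) / 0.31)²
n = (9.013)²
n ≈ 81.23
Round up to the next whole number: n = 82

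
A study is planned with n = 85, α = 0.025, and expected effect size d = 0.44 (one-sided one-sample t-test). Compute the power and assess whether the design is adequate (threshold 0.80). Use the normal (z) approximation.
Power ≈ 0.98; the study is adequately powered (power ≥ 0.80)

Power calculation (one-sample t-test, normal approximation):
z_β = d · √n - z_α
z_β = 0.44 · √85 - 1.960
z_β = 0.44 · 9.220 - 1.960
z_β = 2.097

Power = Φ(z_β) = Φ(2.097) ≈ 0.982

Effect size d = 0.44 is small by Cohen's convention (0.2/0.5/0.8).

Threshold: power ≥ 0.80 is conventionally adequate.
Power ≈ 0.98 → the study is adequately powered (power ≥ 0.80).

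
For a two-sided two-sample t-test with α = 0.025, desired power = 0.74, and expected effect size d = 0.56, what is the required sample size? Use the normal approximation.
n = 54 per group

Sample size formula (two-sample t-test, normal approximation):
n = 2 · ((z_{α/2} + z_β) / d)²

z_{α/2} = 2.241 (for α = 0.025, two-sided)
z_β = 0.643 (for power = 0.74)
d = 0.56

n = 2 · ((2.241 + 0.643) / 0.56)²
n = 2 · (5.150)²
n ≈ 53.05
Round up to the next whole number: n = 54 per group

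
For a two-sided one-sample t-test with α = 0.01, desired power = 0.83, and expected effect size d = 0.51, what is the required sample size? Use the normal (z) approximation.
n = 48

Sample size formula (one-sample t-test, normal approximation):
n = ((z_{α/2} + z_β) / d)²

z_{α/2} = 2.576 (for α = 0.01, two-sided)
z_β = 0.954 (for power = 0.83)
d = 0.51

n = ((2.576 + 0.954) / 0.51)²
n = (6.922)²
n ≈ 47.91
Round up to the next whole number: n = 48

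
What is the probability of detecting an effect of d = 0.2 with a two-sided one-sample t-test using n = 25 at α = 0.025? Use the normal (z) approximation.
Power ≈ 0.11

Power calculation (one-sample t-test, normal approximation):
z_β = d · √n - z_{α/2}
z_β = 0.2 · √25 - 2.241
z_β = 0.2 · 5.000 - 2.241
z_β = -1.241

Power = Φ(z_β) = Φ(-1.241) ≈ 0.107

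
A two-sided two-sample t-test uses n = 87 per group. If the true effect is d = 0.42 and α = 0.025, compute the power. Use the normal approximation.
Power ≈ 0.70

Power calculation (two-sample t-test, normal approximation):
z_β = d · √(n/2) - z_{α/2}
z_β = 0.42 · √(87/2) - 2.241
z_β = 0.42 · 6.595 - 2.241
z_β = 0.529

Power = Φ(z_β) = Φ(0.529) ≈ 0.701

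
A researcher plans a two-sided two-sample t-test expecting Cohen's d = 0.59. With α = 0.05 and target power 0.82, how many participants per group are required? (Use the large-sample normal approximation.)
n = 48 per group

Sample size formula (two-sample t-test, normal approximation):
n = 2 · ((z_{α/2} + z_β) / d)²

z_{α/2} = 1.960 (for α = 0.05, two-sided)
z_β = 0.915 (for power = 0.82)
d = 0.59

n = 2 · ((1.960 + 0.915) / 0.59)²
n = 2 · (4.873)²
n ≈ 47.49
Round up to the next whole number: n = 48 per group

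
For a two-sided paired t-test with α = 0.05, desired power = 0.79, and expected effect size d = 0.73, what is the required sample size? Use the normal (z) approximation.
n = 15 pairs

Sample size formula (paired t-test, normal approximation):
n = ((z_{α/2} + z_β) / d)²

z_{α/2} = 1.960 (for α = 0.05, two-sided)
z_β = 0.806 (for power = 0.79)
d = 0.73

n = ((1.960 + 0.806) / 0.73)²
n = (3.789)²
n ≈ 14.36
Round up to the next whole number: n = 15 pairs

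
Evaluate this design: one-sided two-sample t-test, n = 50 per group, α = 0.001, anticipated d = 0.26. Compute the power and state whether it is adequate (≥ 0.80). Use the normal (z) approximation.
Power ≈ 0.04; the study is underpowered (power < 0.80)

Power calculation (two-sample t-test, normal approximation):
z_β = d · √(n/2) - z_α
z_β = 0.26 · √(50/2) - 3.090
z_β = 0.26 · 5.000 - 3.090
z_β = -1.790

Power = Φ(z_β) = Φ(-1.790) ≈ 0.037

Effect size d = 0.26 is small by Cohen's convention (0.2/0.5/0.8).

Threshold: power ≥ 0.80 is conventionally adequate.
Power ≈ 0.04 → the study is underpowered (power < 0.80).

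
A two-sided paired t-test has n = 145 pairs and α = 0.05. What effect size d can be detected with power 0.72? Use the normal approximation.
d ≈ 0.21

Minimum detectable effect (paired t-test, normal approximation):
d = (z_{α/2} + z_β) / √n
d = (1.960 + 0.583) / √145
d = 2.543 / 12.042
d ≈ 0.21

By Cohen's convention (0.2 small / 0.5 medium / 0.8 large): small effect.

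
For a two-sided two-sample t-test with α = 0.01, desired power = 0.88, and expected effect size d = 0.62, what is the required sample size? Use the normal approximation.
n = 74 per group

Sample size formula (two-sample t-test, normal approximation):
n = 2 · ((z_{α/2} + z_β) / d)²

z_{α/2} = 2.576 (for α = 0.01, two-sided)
z_β = 1.175 (for power = 0.88)
d = 0.62

n = 2 · ((2.576 + 1.175) / 0.62)²
n = 2 · (6.050)²
n ≈ 73.20
Round up to the next whole number: n = 74 per group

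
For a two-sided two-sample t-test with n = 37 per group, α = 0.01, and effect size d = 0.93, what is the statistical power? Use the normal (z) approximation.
Power ≈ 0.92

Power calculation (two-sample t-test, normal approximation):
z_β = d · √(n/2) - z_{α/2}
z_β = 0.93 · √(37/2) - 2.576
z_β = 0.93 · 4.301 - 2.576
z_β = 1.424

Power = Φ(z_β) = Φ(1.424) ≈ 0.923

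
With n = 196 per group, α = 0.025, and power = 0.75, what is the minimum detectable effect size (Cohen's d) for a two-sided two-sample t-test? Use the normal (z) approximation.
d ≈ 0.29

Minimum detectable effect (two-sample t-test, normal approximation):
d = (z_{α/2} + z_β) / √(n/2)
d = (2.241 + 0.674) / √(196/2)
d = 2.916 / 9.899
d ≈ 0.29

By Cohen's convention (0.2 small / 0.5 medium / 0.8 large): small effect.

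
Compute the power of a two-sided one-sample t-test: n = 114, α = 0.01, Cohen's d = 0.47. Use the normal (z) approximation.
Power ≈ 0.99

Power calculation (one-sample t-test, normal approximation):
z_β = d · √n - z_{α/2}
z_β = 0.47 · √114 - 2.576
z_β = 0.47 · 10.677 - 2.576
z_β = 2.442

Power = Φ(z_β) = Φ(2.442) ≈ 0.993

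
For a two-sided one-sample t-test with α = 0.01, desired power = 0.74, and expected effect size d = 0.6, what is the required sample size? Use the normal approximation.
n = 29

Sample size formula (one-sample t-test, normal approximation):
n = ((z_{α/2} + z_β) / d)²

z_{α/2} = 2.576 (for α = 0.01, two-sided)
z_β = 0.643 (for power = 0.74)
d = 0.6

n = ((2.576 + 0.643) / 0.6)²
n = (5.365)²
n ≈ 28.78
Round up to the next whole number: n = 29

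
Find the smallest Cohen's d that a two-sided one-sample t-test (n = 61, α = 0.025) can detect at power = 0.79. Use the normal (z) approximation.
d ≈ 0.39

Minimum detectable effect (one-sample t-test, normal approximation):
d = (z_{α/2} + z_β) / √n
d = (2.241 + 0.806) / √61
d = 3.048 / 7.810
d ≈ 0.39

By Cohen's convention (0.2 small / 0.5 medium / 0.8 large): small effect.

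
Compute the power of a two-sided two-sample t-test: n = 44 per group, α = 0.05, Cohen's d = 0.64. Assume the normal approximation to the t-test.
Power ≈ 0.85

Power calculation (two-sample t-test, normal approximation):
z_β = d · √(n/2) - z_{α/2}
z_β = 0.64 · √(44/2) - 1.960
z_β = 0.64 · 4.690 - 1.960
z_β = 1.042

Power = Φ(z_β) = Φ(1.042) ≈ 0.851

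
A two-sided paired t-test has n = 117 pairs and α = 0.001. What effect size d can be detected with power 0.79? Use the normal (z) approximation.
d ≈ 0.38

Minimum detectable effect (paired t-test, normal approximation):
d = (z_{α/2} + z_β) / √n
d = (3.291 + 0.806) / √117
d = 4.097 / 10.817
d ≈ 0.38

By Cohen's convention (0.2 small / 0.5 medium / 0.8 large): small effect.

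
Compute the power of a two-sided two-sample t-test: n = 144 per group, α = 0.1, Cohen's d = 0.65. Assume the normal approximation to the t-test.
Power ≈ 1.00

Power calculation (two-sample t-test, normal approximation):
z_β = d · √(n/2) - z_{α/2}
z_β = 0.65 · √(144/2) - 1.645
z_β = 0.65 · 8.485 - 1.645
z_β = 3.871

Power = Φ(z_β) = Φ(3.871) ≈ 1.000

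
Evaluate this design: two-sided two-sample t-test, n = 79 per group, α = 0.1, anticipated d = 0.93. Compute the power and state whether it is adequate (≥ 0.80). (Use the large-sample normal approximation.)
Power ≈ 1.00; the study is adequately powered (power ≥ 0.80)

Power calculation (two-sample t-test, normal approximation):
z_β = d · √(n/2) - z_{α/2}
z_β = 0.93 · √(79/2) - 1.645
z_β = 0.93 · 6.285 - 1.645
z_β = 4.200

Power = Φ(z_β) = Φ(4.200) ≈ 1.000

Effect size d = 0.93 is large by Cohen's convention (0.2/0.5/0.8).

Threshold: power ≥ 0.80 is conventionally adequate.
Power ≈ 1.00 → the study is adequately powered (power ≥ 0.80).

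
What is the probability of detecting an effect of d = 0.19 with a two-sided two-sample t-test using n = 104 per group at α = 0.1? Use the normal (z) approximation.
Power ≈ 0.39

Power calculation (two-sample t-test, normal approximation):
z_β = d · √(n/2) - z_{α/2}
z_β = 0.19 · √(104/2) - 1.645
z_β = 0.19 · 7.211 - 1.645
z_β = -0.275

Power = Φ(z_β) = Φ(-0.275) ≈ 0.392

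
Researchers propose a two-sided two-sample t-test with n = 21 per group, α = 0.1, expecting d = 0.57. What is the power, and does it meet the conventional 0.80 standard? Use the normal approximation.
Power ≈ 0.58; the study is underpowered (power < 0.80)

Power calculation (two-sample t-test, normal approximation):
z_β = d · √(n/2) - z_{α/2}
z_β = 0.57 · √(21/2) - 1.645
z_β = 0.57 · 3.240 - 1.645
z_β = 0.202

Power = Φ(z_β) = Φ(0.202) ≈ 0.580

Effect size d = 0.57 is medium by Cohen's convention (0.2/0.5/0.8).

Threshold: power ≥ 0.80 is conventionally adequate.
Power ≈ 0.58 → the study is underpowered (power < 0.80).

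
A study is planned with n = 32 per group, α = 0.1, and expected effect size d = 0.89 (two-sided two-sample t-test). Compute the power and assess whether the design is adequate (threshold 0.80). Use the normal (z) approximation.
Power ≈ 0.97; the study is adequately powered (power ≥ 0.80)

Power calculation (two-sample t-test, normal approximation):
z_β = d · √(n/2) - z_{α/2}
z_β = 0.89 · √(32/2) - 1.645
z_β = 0.89 · 4.000 - 1.645
z_β = 1.915

Power = Φ(z_β) = Φ(1.915) ≈ 0.972

Effect size d = 0.89 is large by Cohen's convention (0.2/0.5/0.8).

Threshold: power ≥ 0.80 is conventionally adequate.
Power ≈ 0.97 → the study is adequately powered (power ≥ 0.80).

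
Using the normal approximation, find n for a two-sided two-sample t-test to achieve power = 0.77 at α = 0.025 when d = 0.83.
n = 26 per group

Sample size formula (two-sample t-test, normal approximation):
n = 2 · ((z_{α/2} + z_β) / d)²

z_{α/2} = 2.241 (for α = 0.025, two-sided)
z_β = 0.739 (for power = 0.77)
d = 0.83

n = 2 · ((2.241 + 0.739) / 0.83)²
n = 2 · (3.590)²
n ≈ 25.78
Round up to the next whole number: n = 26 per group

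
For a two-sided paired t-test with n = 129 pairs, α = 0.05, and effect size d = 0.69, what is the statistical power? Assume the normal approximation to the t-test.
Power ≈ 1.00

Power calculation (paired t-test, normal approximation):
z_β = d · √n - z_{α/2}
z_β = 0.69 · √129 - 1.960
z_β = 0.69 · 11.358 - 1.960
z_β = 5.877

Power = Φ(z_β) = Φ(5.877) ≈ 1.000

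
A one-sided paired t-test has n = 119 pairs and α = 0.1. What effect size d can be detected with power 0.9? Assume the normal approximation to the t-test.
d ≈ 0.23

Minimum detectable effect (paired t-test, normal approximation):
d = (z_α + z_β) / √n
d = (1.282 + 1.282) / √119
d = 2.563 / 10.909
d ≈ 0.23

By Cohen's convention (0.2 small / 0.5 medium / 0.8 large): small effect.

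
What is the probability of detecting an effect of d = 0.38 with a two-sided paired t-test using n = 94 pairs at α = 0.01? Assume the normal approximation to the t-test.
Power ≈ 0.87

Power calculation (paired t-test, normal approximation):
z_β = d · √n - z_{α/2}
z_β = 0.38 · √94 - 2.576
z_β = 0.38 · 9.695 - 2.576
z_β = 1.108

Power = Φ(z_β) = Φ(1.108) ≈ 0.866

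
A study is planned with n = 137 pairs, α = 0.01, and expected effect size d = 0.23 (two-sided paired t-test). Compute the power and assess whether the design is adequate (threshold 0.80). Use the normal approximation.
Power ≈ 0.55; the study is underpowered (power < 0.80)

Power calculation (paired t-test, normal approximation):
z_β = d · √n - z_{α/2}
z_β = 0.23 · √137 - 2.576
z_β = 0.23 · 11.705 - 2.576
z_β = 0.116

Power = Φ(z_β) = Φ(0.116) ≈ 0.546

Effect size d = 0.23 is small by Cohen's convention (0.2/0.5/0.8).

Threshold: power ≥ 0.80 is conventionally adequate.
Power ≈ 0.55 → the study is underpowered (power < 0.80).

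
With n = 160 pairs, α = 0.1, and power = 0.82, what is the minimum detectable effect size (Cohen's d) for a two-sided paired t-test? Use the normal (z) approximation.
d ≈ 0.20

Minimum detectable effect (paired t-test, normal approximation):
d = (z_{α/2} + z_β) / √n
d = (1.645 + 0.915) / √160
d = 2.560 / 12.649
d ≈ 0.20

By Cohen's convention (0.2 small / 0.5 medium / 0.8 large): small effect.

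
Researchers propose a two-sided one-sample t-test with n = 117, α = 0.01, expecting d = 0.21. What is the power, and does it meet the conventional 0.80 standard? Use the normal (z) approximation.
Power ≈ 0.38; the study is underpowered (power < 0.80)

Power calculation (one-sample t-test, normal approximation):
z_β = d · √n - z_{α/2}
z_β = 0.21 · √117 - 2.576
z_β = 0.21 · 10.817 - 2.576
z_β = -0.304

Power = Φ(z_β) = Φ(-0.304) ≈ 0.380

Effect size d = 0.21 is small by Cohen's convention (0.2/0.5/0.8).

Threshold: power ≥ 0.80 is conventionally adequate.
Power ≈ 0.38 → the study is underpowered (power < 0.80).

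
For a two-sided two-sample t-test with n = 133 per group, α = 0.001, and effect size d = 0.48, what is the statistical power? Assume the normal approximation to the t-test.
Power ≈ 0.73

Power calculation (two-sample t-test, normal approximation):
z_β = d · √(n/2) - z_{α/2}
z_β = 0.48 · √(133/2) - 3.291
z_β = 0.48 · 8.155 - 3.291
z_β = 0.624

Power = Φ(z_β) = Φ(0.624) ≈ 0.734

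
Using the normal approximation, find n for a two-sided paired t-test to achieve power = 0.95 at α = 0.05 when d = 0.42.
n = 74 pairs

Sample size formula (paired t-test, normal approximation):
n = ((z_{α/2} + z_β) / d)²

z_{α/2} = 1.960 (for α = 0.05, two-sided)
z_β = 1.645 (for power = 0.95)
d = 0.42

n = ((1.960 + 1.645) / 0.42)²
n = (8.583)²
n ≈ 73.67
Round up to the next whole number: n = 74 pairs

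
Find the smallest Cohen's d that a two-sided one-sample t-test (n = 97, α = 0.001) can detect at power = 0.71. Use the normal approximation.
d ≈ 0.39

Minimum detectable effect (one-sample t-test, normal approximation):
d = (z_{α/2} + z_β) / √n
d = (3.291 + 0.553) / √97
d = 3.844 / 9.849
d ≈ 0.39

By Cohen's convention (0.2 small / 0.5 medium / 0.8 large): small effect.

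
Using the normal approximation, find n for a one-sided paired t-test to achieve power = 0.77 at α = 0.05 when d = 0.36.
n = 44 pairs

Sample size formula (paired t-test, normal approximation):
n = ((z_α + z_β) / d)²

z_α = 1.645 (for α = 0.05, one-sided)
z_β = 0.739 (for power = 0.77)
d = 0.36

n = ((1.645 + 0.739) / 0.36)²
n = (6.622)²
n ≈ 43.85
Round up to the next whole number: n = 44 pairs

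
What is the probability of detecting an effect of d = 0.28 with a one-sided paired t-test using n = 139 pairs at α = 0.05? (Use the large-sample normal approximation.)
Power ≈ 0.95

Power calculation (paired t-test, normal approximation):
z_β = d · √n - z_α
z_β = 0.28 · √139 - 1.645
z_β = 0.28 · 11.790 - 1.645
z_β = 1.656

Power = Φ(z_β) = Φ(1.656) ≈ 0.951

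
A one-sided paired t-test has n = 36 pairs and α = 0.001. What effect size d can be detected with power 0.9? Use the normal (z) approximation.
d ≈ 0.73

Minimum detectable effect (paired t-test, normal approximation):
d = (z_α + z_β) / √n
d = (3.090 + 1.282) / √36
d = 4.372 / 6.000
d ≈ 0.73

By Cohen's convention (0.2 small / 0.5 medium / 0.8 large): medium effect.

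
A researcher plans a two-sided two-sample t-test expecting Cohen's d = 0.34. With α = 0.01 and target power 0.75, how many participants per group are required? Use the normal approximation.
n = 183 per group

Sample size formula (two-sample t-test, normal approximation):
n = 2 · ((z_{α/2} + z_β) / d)²

z_{α/2} = 2.576 (for α = 0.01, two-sided)
z_β = 0.674 (for power = 0.75)
d = 0.34

n = 2 · ((2.576 + 0.674) / 0.34)²
n = 2 · (9.559)²
n ≈ 182.75
Round up to the next whole number: n = 183 per group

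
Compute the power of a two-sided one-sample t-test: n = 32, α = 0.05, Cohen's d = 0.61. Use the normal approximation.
Power ≈ 0.93

Power calculation (one-sample t-test, normal approximation):
z_β = d · √n - z_{α/2}
z_β = 0.61 · √32 - 1.960
z_β = 0.61 · 5.657 - 1.960
z_β = 1.491

Power = Φ(z_β) = Φ(1.491) ≈ 0.932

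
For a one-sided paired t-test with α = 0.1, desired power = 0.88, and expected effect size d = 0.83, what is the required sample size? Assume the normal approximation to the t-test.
n = 9 pairs

Sample size formula (paired t-test, normal approximation):
n = ((z_α + z_β) / d)²

z_α = 1.282 (for α = 0.1, one-sided)
z_β = 1.175 (for power = 0.88)
d = 0.83

n = ((1.282 + 1.175) / 0.83)²
n = (2.960)²
n ≈ 8.76
Round up to the next whole number: n = 9 pairs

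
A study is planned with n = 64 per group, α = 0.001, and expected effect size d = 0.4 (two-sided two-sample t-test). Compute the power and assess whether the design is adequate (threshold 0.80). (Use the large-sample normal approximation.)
Power ≈ 0.15; the study is underpowered (power < 0.80)

Power calculation (two-sample t-test, normal approximation):
z_β = d · √(n/2) - z_{α/2}
z_β = 0.4 · √(64/2) - 3.291
z_β = 0.4 · 5.657 - 3.291
z_β = -1.028

Power = Φ(z_β) = Φ(-1.028) ≈ 0.152

Effect size d = 0.4 is small by Cohen's convention (0.2/0.5/0.8).

Threshold: power ≥ 0.80 is conventionally adequate.
Power ≈ 0.15 → the study is underpowered (power < 0.80).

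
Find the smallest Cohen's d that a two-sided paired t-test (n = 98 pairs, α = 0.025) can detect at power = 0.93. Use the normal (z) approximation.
d ≈ 0.38

Minimum detectable effect (paired t-test, normal approximation):
d = (z_{α/2} + z_β) / √n
d = (2.241 + 1.476) / √98
d = 3.717 / 9.899
d ≈ 0.38

By Cohen's convention (0.2 small / 0.5 medium / 0.8 large): small effect.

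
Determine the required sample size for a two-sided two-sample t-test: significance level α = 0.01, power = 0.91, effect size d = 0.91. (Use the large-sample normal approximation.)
n = 38 per group

Sample size formula (two-sample t-test, normal approximation):
n = 2 · ((z_{α/2} + z_β) / d)²

z_{α/2} = 2.576 (for α = 0.01, two-sided)
z_β = 1.341 (for power = 0.91)
d = 0.91

n = 2 · ((2.576 + 1.341) / 0.91)²
n = 2 · (4.304)²
n ≈ 37.05
Round up to the next whole number: n = 38 per group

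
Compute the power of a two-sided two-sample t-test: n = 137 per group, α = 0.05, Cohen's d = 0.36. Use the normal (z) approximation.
Power ≈ 0.85

Power calculation (two-sample t-test, normal approximation):
z_β = d · √(n/2) - z_{α/2}
z_β = 0.36 · √(137/2) - 1.960
z_β = 0.36 · 8.276 - 1.960
z_β = 1.020

Power = Φ(z_β) = Φ(1.020) ≈ 0.846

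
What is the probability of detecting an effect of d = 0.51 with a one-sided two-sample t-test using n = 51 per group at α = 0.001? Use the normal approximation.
Power ≈ 0.30

Power calculation (two-sample t-test, normal approximation):
z_β = d · √(n/2) - z_α
z_β = 0.51 · √(51/2) - 3.090
z_β = 0.51 · 5.050 - 3.090
z_β = -0.515

Power = Φ(z_β) = Φ(-0.515) ≈ 0.303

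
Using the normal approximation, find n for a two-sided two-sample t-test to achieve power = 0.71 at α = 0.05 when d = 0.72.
n = 25 per group

Sample size formula (two-sample t-test, normal approximation):
n = 2 · ((z_{α/2} + z_β) / d)²

z_{α/2} = 1.960 (for α = 0.05, two-sided)
z_β = 0.553 (for power = 0.71)
d = 0.72

n = 2 · ((1.960 + 0.553) / 0.72)²
n = 2 · (3.490)²
n ≈ 24.36
Round up to the next whole number: n = 25 per group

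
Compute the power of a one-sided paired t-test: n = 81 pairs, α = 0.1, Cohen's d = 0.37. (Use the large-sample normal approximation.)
Power ≈ 0.98

Power calculation (paired t-test, normal approximation):
z_β = d · √n - z_α
z_β = 0.37 · √81 - 1.282
z_β = 0.37 · 9.000 - 1.282
z_β = 2.048

Power = Φ(z_β) = Φ(2.048) ≈ 0.980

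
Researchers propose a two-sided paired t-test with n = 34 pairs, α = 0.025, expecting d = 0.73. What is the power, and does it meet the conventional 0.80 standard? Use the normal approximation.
Power ≈ 0.98; the study is adequately powered (power ≥ 0.80)

Power calculation (paired t-test, normal approximation):
z_β = d · √n - z_{α/2}
z_β = 0.73 · √34 - 2.241
z_β = 0.73 · 5.831 - 2.241
z_β = 2.015

Power = Φ(z_β) = Φ(2.015) ≈ 0.978

Effect size d = 0.73 is medium by Cohen's convention (0.2/0.5/0.8).

Threshold: power ≥ 0.80 is conventionally adequate.
Power ≈ 0.98 → the study is adequately powered (power ≥ 0.80).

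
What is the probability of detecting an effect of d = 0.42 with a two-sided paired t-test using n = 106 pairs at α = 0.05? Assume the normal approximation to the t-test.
Power ≈ 0.99

Power calculation (paired t-test, normal approximation):
z_β = d · √n - z_{α/2}
z_β = 0.42 · √106 - 1.960
z_β = 0.42 · 10.296 - 1.960
z_β = 2.364

Power = Φ(z_β) = Φ(2.364) ≈ 0.991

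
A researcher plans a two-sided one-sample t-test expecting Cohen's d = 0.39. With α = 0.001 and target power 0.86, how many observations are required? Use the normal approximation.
n = 126

Sample size formula (one-sample t-test, normal approximation):
n = ((z_{α/2} + z_β) / d)²

z_{α/2} = 3.291 (for α = 0.001, two-sided)
z_β = 1.080 (for power = 0.86)
d = 0.39

n = ((3.291 + 1.080) / 0.39)²
n = (11.208)²
n ≈ 125.62
Round up to the next whole number: n = 126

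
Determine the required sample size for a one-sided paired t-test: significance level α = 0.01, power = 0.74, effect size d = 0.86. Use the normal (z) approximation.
n = 12 pairs

Sample size formula (paired t-test, normal approximation):
n = ((z_α + z_β) / d)²

z_α = 2.326 (for α = 0.01, one-sided)
z_β = 0.643 (for power = 0.74)
d = 0.86

n = ((2.326 + 0.643) / 0.86)²
n = (3.452)²
n ≈ 11.92
Round up to the next whole number: n = 12 pairs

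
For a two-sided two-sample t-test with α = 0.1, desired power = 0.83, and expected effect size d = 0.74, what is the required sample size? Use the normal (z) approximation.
n = 25 per group

Sample size formula (two-sample t-test, normal approximation):
n = 2 · ((z_{α/2} + z_β) / d)²

z_{α/2} = 1.645 (for α = 0.1, two-sided)
z_β = 0.954 (for power = 0.83)
d = 0.74

n = 2 · ((1.645 + 0.954) / 0.74)²
n = 2 · (3.512)²
n ≈ 24.67
Round up to the next whole number: n = 25 per group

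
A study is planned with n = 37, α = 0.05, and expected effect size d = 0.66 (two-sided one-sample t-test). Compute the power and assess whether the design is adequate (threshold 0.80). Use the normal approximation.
Power ≈ 0.98; the study is adequately powered (power ≥ 0.80)

Power calculation (one-sample t-test, normal approximation):
z_β = d · √n - z_{α/2}
z_β = 0.66 · √37 - 1.960
z_β = 0.66 · 6.083 - 1.960
z_β = 2.055

Power = Φ(z_β) = Φ(2.055) ≈ 0.980

Effect size d = 0.66 is medium by Cohen's convention (0.2/0.5/0.8).

Threshold: power ≥ 0.80 is conventionally adequate.
Power ≈ 0.98 → the study is adequately powered (power ≥ 0.80).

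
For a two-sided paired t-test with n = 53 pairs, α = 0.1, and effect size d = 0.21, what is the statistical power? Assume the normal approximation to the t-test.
Power ≈ 0.45

Power calculation (paired t-test, normal approximation):
z_β = d · √n - z_{α/2}
z_β = 0.21 · √53 - 1.645
z_β = 0.21 · 7.280 - 1.645
z_β = -0.116

Power = Φ(z_β) = Φ(-0.116) ≈ 0.454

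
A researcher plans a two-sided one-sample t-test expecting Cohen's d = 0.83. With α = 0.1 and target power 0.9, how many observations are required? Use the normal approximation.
n = 13

Sample size formula (one-sample t-test, normal approximation):
n = ((z_{α/2} + z_β) / d)²

z_{α/2} = 1.645 (for α = 0.1, two-sided)
z_β = 1.282 (for power = 0.9)
d = 0.83

n = ((1.645 + 1.282) / 0.83)²
n = (3.527)²
n ≈ 12.44
Round up to the next whole number: n = 13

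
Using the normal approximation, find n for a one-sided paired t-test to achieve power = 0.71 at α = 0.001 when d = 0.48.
n = 58 pairs

Sample size formula (paired t-test, normal approximation):
n = ((z_α + z_β) / d)²

z_α = 3.090 (for α = 0.001, one-sided)
z_β = 0.553 (for power = 0.71)
d = 0.48

n = ((3.090 + 0.553) / 0.48)²
n = (7.590)²
n ≈ 57.61
Round up to the next whole number: n = 58 pairs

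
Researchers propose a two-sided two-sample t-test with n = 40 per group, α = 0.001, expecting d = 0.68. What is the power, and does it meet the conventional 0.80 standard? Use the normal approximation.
Power ≈ 0.40; the study is underpowered (power < 0.80)

Power calculation (two-sample t-test, normal approximation):
z_β = d · √(n/2) - z_{α/2}
z_β = 0.68 · √(40/2) - 3.291
z_β = 0.68 · 4.472 - 3.291
z_β = -0.249

Power = Φ(z_β) = Φ(-0.249) ≈ 0.401

Effect size d = 0.68 is medium by Cohen's convention (0.2/0.5/0.8).

Threshold: power ≥ 0.80 is conventionally adequate.
Power ≈ 0.40 → the study is underpowered (power < 0.80).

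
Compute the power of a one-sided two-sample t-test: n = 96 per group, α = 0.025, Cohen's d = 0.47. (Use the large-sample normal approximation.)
Power ≈ 0.90

Power calculation (two-sample t-test, normal approximation):
z_β = d · √(n/2) - z_α
z_β = 0.47 · √(96/2) - 1.960
z_β = 0.47 · 6.928 - 1.960
z_β = 1.296

Power = Φ(z_β) = Φ(1.296) ≈ 0.903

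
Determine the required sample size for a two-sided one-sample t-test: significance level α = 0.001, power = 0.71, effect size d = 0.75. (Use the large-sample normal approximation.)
n = 27

Sample size formula (one-sample t-test, normal approximation):
n = ((z_{α/2} + z_β) / d)²

z_{α/2} = 3.291 (for α = 0.001, two-sided)
z_β = 0.553 (for power = 0.71)
d = 0.75

n = ((3.291 + 0.553) / 0.75)²
n = (5.125)²
n ≈ 26.27
Round up to the next whole number: n = 27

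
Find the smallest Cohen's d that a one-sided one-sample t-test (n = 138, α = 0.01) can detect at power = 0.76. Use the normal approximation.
d ≈ 0.26

Minimum detectable effect (one-sample t-test, normal approximation):
d = (z_α + z_β) / √n
d = (2.326 + 0.706) / √138
d = 3.033 / 11.747
d ≈ 0.26

By Cohen's convention (0.2 small / 0.5 medium / 0.8 large): small effect.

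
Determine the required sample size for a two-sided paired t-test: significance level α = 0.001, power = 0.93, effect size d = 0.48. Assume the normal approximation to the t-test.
n = 99 pairs

Sample size formula (paired t-test, normal approximation):
n = ((z_{α/2} + z_β) / d)²

z_{α/2} = 3.291 (for α = 0.001, two-sided)
z_β = 1.476 (for power = 0.93)
d = 0.48

n = ((3.291 + 1.476) / 0.48)²
n = (9.931)²
n ≈ 98.62
Round up to the next whole number: n = 99 pairs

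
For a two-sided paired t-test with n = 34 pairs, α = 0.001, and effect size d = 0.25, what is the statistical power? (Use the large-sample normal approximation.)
Power ≈ 0.03

Power calculation (paired t-test, normal approximation):
z_β = d · √n - z_{α/2}
z_β = 0.25 · √34 - 3.291
z_β = 0.25 · 5.831 - 3.291
z_β = -1.833

Power = Φ(z_β) = Φ(-1.833) ≈ 0.033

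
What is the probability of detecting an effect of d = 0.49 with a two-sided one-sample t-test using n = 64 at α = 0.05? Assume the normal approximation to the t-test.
Power ≈ 0.98

Power calculation (one-sample t-test, normal approximation):
z_β = d · √n - z_{α/2}
z_β = 0.49 · √64 - 1.960
z_β = 0.49 · 8.000 - 1.960
z_β = 1.960

Power = Φ(z_β) = Φ(1.960) ≈ 0.975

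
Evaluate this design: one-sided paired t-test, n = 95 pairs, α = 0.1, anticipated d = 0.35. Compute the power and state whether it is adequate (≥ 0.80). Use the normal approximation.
Power ≈ 0.98; the study is adequately powered (power ≥ 0.80)

Power calculation (paired t-test, normal approximation):
z_β = d · √n - z_α
z_β = 0.35 · √95 - 1.282
z_β = 0.35 · 9.747 - 1.282
z_β = 2.130

Power = Φ(z_β) = Φ(2.130) ≈ 0.983

Effect size d = 0.35 is small by Cohen's convention (0.2/0.5/0.8).

Threshold: power ≥ 0.80 is conventionally adequate.
Power ≈ 0.98 → the study is adequately powered (power ≥ 0.80).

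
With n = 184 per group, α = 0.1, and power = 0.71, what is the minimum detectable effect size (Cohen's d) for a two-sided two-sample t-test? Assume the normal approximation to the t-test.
d ≈ 0.23

Minimum detectable effect (two-sample t-test, normal approximation):
d = (z_{α/2} + z_β) / √(n/2)
d = (1.645 + 0.553) / √(184/2)
d = 2.198 / 9.592
d ≈ 0.23

By Cohen's convention (0.2 small / 0.5 medium / 0.8 large): small effect.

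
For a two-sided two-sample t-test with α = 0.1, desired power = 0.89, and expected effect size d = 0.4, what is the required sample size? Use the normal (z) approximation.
n = 104 per group

Sample size formula (two-sample t-test, normal approximation):
n = 2 · ((z_{α/2} + z_β) / d)²

z_{α/2} = 1.645 (for α = 0.1, two-sided)
z_β = 1.227 (for power = 0.89)
d = 0.4

n = 2 · ((1.645 + 1.227) / 0.4)²
n = 2 · (7.180)²
n ≈ 103.10
Round up to the next whole number: n = 104 per group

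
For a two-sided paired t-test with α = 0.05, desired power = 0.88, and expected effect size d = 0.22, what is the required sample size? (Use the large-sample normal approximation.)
n = 204 pairs

Sample size formula (paired t-test, normal approximation):
n = ((z_{α/2} + z_β) / d)²

z_{α/2} = 1.960 (for α = 0.05, two-sided)
z_β = 1.175 (for power = 0.88)
d = 0.22

n = ((1.960 + 1.175) / 0.22)²
n = (14.250)²
n ≈ 203.06
Round up to the next whole number: n = 204 pairs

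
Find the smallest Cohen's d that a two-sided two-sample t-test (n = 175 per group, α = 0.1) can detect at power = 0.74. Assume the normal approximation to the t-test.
d ≈ 0.24

Minimum detectable effect (two-sample t-test, normal approximation):
d = (z_{α/2} + z_β) / √(n/2)
d = (1.645 + 0.643) / √(175/2)
d = 2.288 / 9.354
d ≈ 0.24

By Cohen's convention (0.2 small / 0.5 medium / 0.8 large): small effect.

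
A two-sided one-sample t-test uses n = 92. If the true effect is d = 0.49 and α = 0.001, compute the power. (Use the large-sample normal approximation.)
Power ≈ 0.92

Power calculation (one-sample t-test, normal approximation):
z_β = d · √n - z_{α/2}
z_β = 0.49 · √92 - 3.291
z_β = 0.49 · 9.592 - 3.291
z_β = 1.409

Power = Φ(z_β) = Φ(1.409) ≈ 0.921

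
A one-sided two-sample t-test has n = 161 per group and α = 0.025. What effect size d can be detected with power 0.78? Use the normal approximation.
d ≈ 0.30

Minimum detectable effect (two-sample t-test, normal approximation):
d = (z_α + z_β) / √(n/2)
d = (1.960 + 0.772) / √(161/2)
d = 2.732 / 8.972
d ≈ 0.30

By Cohen's convention (0.2 small / 0.5 medium / 0.8 large): small effect.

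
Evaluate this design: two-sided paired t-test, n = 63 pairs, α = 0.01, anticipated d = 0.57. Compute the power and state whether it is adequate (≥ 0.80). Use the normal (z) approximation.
Power ≈ 0.97; the study is adequately powered (power ≥ 0.80)

Power calculation (paired t-test, normal approximation):
z_β = d · √n - z_{α/2}
z_β = 0.57 · √63 - 2.576
z_β = 0.57 · 7.937 - 2.576
z_β = 1.948

Power = Φ(z_β) = Φ(1.948) ≈ 0.974

Effect size d = 0.57 is medium by Cohen's convention (0.2/0.5/0.8).

Threshold: power ≥ 0.80 is conventionally adequate.
Power ≈ 0.97 → the study is adequately powered (power ≥ 0.80).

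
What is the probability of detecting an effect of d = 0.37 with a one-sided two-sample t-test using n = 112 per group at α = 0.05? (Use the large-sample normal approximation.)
Power ≈ 0.87

Power calculation (two-sample t-test, normal approximation):
z_β = d · √(n/2) - z_α
z_β = 0.37 · √(112/2) - 1.645
z_β = 0.37 · 7.483 - 1.645
z_β = 1.124

Power = Φ(z_β) = Φ(1.124) ≈ 0.869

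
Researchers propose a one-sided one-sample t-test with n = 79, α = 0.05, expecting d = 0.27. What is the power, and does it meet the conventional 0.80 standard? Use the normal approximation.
Power ≈ 0.77; the study is underpowered (power < 0.80)

Power calculation (one-sample t-test, normal approximation):
z_β = d · √n - z_α
z_β = 0.27 · √79 - 1.645
z_β = 0.27 · 8.888 - 1.645
z_β = 0.755

Power = Φ(z_β) = Φ(0.755) ≈ 0.775

Effect size d = 0.27 is small by Cohen's convention (0.2/0.5/0.8).

Threshold: power ≥ 0.80 is conventionally adequate.
Power ≈ 0.77 → the study is underpowered (power < 0.80).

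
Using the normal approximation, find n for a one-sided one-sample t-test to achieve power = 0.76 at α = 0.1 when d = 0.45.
n = 20

Sample size formula (one-sample t-test, normal approximation):
n = ((z_α + z_β) / d)²

z_α = 1.282 (for α = 0.1, one-sided)
z_β = 0.706 (for power = 0.76)
d = 0.45

n = ((1.282 + 0.706) / 0.45)²
n = (4.418)²
n ≈ 19.52
Round up to the next whole number: n = 20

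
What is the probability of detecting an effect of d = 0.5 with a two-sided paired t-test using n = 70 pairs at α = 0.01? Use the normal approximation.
Power ≈ 0.95

Power calculation (paired t-test, normal approximation):
z_β = d · √n - z_{α/2}
z_β = 0.5 · √70 - 2.576
z_β = 0.5 · 8.367 - 2.576
z_β = 1.607

Power = Φ(z_β) = Φ(1.607) ≈ 0.946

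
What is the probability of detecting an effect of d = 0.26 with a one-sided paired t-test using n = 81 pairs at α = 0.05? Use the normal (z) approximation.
Power ≈ 0.76

Power calculation (paired t-test, normal approximation):
z_β = d · √n - z_α
z_β = 0.26 · √81 - 1.645
z_β = 0.26 · 9.000 - 1.645
z_β = 0.695

Power = Φ(z_β) = Φ(0.695) ≈ 0.757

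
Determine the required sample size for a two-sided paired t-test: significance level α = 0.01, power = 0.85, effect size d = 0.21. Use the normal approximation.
n = 296 pairs

Sample size formula (paired t-test, normal approximation):
n = ((z_{α/2} + z_β) / d)²

z_{α/2} = 2.576 (for α = 0.01, two-sided)
z_β = 1.036 (for power = 0.85)
d = 0.21

n = ((2.576 + 1.036) / 0.21)²
n = (17.200)²
n ≈ 295.84
Round up to the next whole number: n = 296 pairs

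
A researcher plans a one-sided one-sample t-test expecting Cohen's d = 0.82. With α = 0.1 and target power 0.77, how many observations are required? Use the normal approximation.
n = 7

Sample size formula (one-sample t-test, normal approximation):
n = ((z_α + z_β) / d)²

z_α = 1.282 (for α = 0.1, one-sided)
z_β = 0.739 (for power = 0.77)
d = 0.82

n = ((1.282 + 0.739) / 0.82)²
n = (2.465)²
n ≈ 6.08
Round up to the next whole number: n = 7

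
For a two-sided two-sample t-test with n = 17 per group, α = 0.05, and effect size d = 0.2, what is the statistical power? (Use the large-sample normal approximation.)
Power ≈ 0.08

Power calculation (two-sample t-test, normal approximation):
z_β = d · √(n/2) - z_{α/2}
z_β = 0.2 · √(17/2) - 1.960
z_β = 0.2 · 2.915 - 1.960
z_β = -1.377

Power = Φ(z_β) = Φ(-1.377) ≈ 0.084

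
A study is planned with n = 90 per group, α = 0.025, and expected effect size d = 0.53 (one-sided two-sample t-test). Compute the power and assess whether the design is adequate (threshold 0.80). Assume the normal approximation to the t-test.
Power ≈ 0.94; the study is adequately powered (power ≥ 0.80)

Power calculation (two-sample t-test, normal approximation):
z_β = d · √(n/2) - z_α
z_β = 0.53 · √(90/2) - 1.960
z_β = 0.53 · 6.708 - 1.960
z_β = 1.595

Power = Φ(z_β) = Φ(1.595) ≈ 0.945

Effect size d = 0.53 is medium by Cohen's convention (0.2/0.5/0.8).

Threshold: power ≥ 0.80 is conventionally adequate.
Power ≈ 0.94 → the study is adequately powered (power ≥ 0.80).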